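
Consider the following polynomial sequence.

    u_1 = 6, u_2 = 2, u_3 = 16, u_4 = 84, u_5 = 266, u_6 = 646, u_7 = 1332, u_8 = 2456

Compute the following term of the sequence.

First differences: -4, 14, 68, 182, 380, 686, 1124
Second differences: 18, 54, 114, 198, 306, 438
Third differences: 36, 60, 84, 108, 132
Fourth differences: 24, 24, 24, 24
The fourth differences are constant (24).
132 + 24 = 156;  438 + 156 = 594;  1124 + 594 = 1718;  2456 + 1718 = 4174

4174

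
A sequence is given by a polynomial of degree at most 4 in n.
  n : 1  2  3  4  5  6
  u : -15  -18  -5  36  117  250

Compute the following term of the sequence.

First differences: -3, 13, 41, 81, 133
Second differences: 16, 28, 40, 52
Third differences: 12, 12, 12
Constant third difference = 12, so extend:
52 + 12 = 64;  133 + 64 = 197;  250 + 197 = 447

447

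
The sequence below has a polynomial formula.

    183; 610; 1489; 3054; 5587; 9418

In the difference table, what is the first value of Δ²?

452

First differences: 427, 879, 1565, 2533, 3831
Second differences: 452, 686, 968, 1298
Third differences: 234, 282, 330
Fourth differences: 48, 48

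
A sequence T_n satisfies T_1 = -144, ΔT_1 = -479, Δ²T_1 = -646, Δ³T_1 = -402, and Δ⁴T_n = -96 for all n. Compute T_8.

-34493

Build the table forward from the leading diagonal:
Δ⁴: -96, -96, -96, -96, -96, -96, -96, -96
Δ³: -402, -498, -594, -690, -786, -882, -978, -1074
Δ²: -646, -1048, -1546, -2140, -2830, -3616, -4498, -5476
Δ: -479, -1125, -2173, -3719, -5859, -8689, -12305, -16803
T: -144, -623, -1748, -3921, -7640, -13499, -22188, -34493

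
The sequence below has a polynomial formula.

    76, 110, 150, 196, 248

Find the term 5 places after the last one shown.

Δ: 34  40  46  52
Δ²: 6  6  6
The second differences are constant (6).
52 + 6 = 58;  248 + 58 = 306
58 + 6 = 64;  306 + 64 = 370
64 + 6 = 70;  370 + 70 = 440
70 + 6 = 76;  440 + 76 = 516
76 + 6 = 82;  516 + 82 = 598

598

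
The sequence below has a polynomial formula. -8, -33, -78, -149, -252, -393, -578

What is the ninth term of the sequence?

First differences: -25, -45, -71, -103, -141, -185
Second differences: -20, -26, -32, -38, -44
Third differences: -6, -6, -6, -6
The third differences are constant (-6).
-44 − 6 = -50;  -185 − 50 = -235;  -578 − 235 = -813
-50 − 6 = -56;  -235 − 56 = -291;  -813 − 291 = -1104

-1104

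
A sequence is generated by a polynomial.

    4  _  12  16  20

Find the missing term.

Using the last 3 terms:
4, 4
Constant first difference = 4.
Extend backward: 12 − 4 = 8

8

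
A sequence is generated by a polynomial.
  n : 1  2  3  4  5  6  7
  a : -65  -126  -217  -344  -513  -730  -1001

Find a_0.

D1: -61  -91  -127  -169  -217  -271
D2: -30  -36  -42  -48  -54
D3: -6  -6  -6  -6
The third differences are constant at -6.
Work back: -30 + 6 = -24;  -61 + 24 = -37;  -65 + 37 = -28

-28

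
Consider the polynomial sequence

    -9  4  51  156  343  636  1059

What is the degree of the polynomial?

13, 47, 105, 187, 293, 423
34, 58, 82, 106, 130
24, 24, 24, 24
The third differences are constant, so the polynomial has degree 3.

3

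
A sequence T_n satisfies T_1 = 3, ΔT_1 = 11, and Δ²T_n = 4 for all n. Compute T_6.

98

Build the table forward from the leading diagonal:
Second differences: 4, 4, 4, 4, 4, 4
First differences: 11, 15, 19, 23, 27, 31
T: 3, 14, 29, 48, 71, 98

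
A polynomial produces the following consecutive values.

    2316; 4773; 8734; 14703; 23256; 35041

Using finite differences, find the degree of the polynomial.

4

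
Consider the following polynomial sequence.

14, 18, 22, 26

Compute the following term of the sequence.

Δ: 4, 4, 4
First differences constant at 4.
26 + 4 = 30

30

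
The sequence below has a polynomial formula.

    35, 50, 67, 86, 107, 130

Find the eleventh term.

First differences: 15, 17, 19, 21, 23
Second differences: 2, 2, 2, 2
Constant second difference = 2, so extend:
23 + 2 = 25;  130 + 25 = 155
25 + 2 = 27;  155 + 27 = 182
27 + 2 = 29;  182 + 29 = 211
29 + 2 = 31;  211 + 31 = 242
31 + 2 = 33;  242 + 33 = 275

275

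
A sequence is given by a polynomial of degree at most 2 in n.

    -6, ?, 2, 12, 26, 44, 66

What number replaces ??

Using the last 5 terms:
First differences: 10, 14, 18, 22
Second differences: 4, 4, 4
Constant second difference = 4.
Extend backward: 10 − 4 = 6;  2 − 6 = -4

-4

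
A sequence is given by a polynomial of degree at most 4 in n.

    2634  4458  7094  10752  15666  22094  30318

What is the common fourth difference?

24

First differences: 1824, 2636, 3658, 4914, 6428, 8224
Second differences: 812, 1022, 1256, 1514, 1796
Third differences: 210, 234, 258, 282
Fourth differences: 24, 24, 24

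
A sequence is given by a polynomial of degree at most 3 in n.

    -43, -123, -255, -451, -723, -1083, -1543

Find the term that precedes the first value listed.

First differences: -80  -132  -196  -272  -360  -460
Second differences: -52  -64  -76  -88  -100
Third differences: -12  -12  -12  -12
The third differences are constant at -12.
Work back: -52 + 12 = -40;  -80 + 40 = -40;  -43 + 40 = -3

-3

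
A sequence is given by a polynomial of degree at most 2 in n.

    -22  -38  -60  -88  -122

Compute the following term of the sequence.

D1: -16  -22  -28  -34
D2: -6  -6  -6
The second differences are constant (-6).
-34 − 6 = -40;  -122 − 40 = -162

-162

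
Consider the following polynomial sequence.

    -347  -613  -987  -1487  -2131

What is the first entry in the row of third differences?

First differences: -266, -374, -500, -644
Second differences: -108, -126, -144
Third differences: -18, -18

-18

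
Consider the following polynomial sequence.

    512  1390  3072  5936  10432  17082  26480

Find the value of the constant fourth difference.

72

Δ: 878, 1682, 2864, 4496, 6650, 9398
Δ²: 804, 1182, 1632, 2154, 2748
Δ³: 378, 450, 522, 594
Δ⁴: 72, 72, 72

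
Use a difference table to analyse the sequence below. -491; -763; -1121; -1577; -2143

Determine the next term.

-2831

Δ: -272, -358, -456, -566
Δ²: -86, -98, -110
Δ³: -12, -12
Third differences constant at -12.
-110 − 12 = -122;  -566 − 122 = -688;  -2143 − 688 = -2831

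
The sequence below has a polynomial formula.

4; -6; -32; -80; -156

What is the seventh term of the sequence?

-416

First differences: -10, -26, -48, -76
Second differences: -16, -22, -28
Third differences: -6, -6
The third differences are constant (-6).
-28 − 6 = -34;  -76 − 34 = -110;  -156 − 110 = -266
-34 − 6 = -40;  -110 − 40 = -150;  -266 − 150 = -416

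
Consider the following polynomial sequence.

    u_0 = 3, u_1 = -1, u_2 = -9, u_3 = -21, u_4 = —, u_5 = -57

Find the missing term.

Using the first 4 terms:
D1: -4  -8  -12
D2: -4  -4
Constant second difference = -4.
Extend forward: -12 − 4 = -16;  -21 − 16 = -37

-37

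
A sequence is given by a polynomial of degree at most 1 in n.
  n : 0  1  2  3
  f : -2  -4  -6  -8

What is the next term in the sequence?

-10

Δ: -2, -2, -2
The first differences are constant (-2).
-8 − 2 = -10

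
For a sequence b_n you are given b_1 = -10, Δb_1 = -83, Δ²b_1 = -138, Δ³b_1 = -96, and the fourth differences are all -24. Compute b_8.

-7689

Build the table forward from the leading diagonal:
Δ⁴: -24  -24  -24  -24  -24  -24  -24  -24
Δ³: -96  -120  -144  -168  -192  -216  -240  -264
Δ²: -138  -234  -354  -498  -666  -858  -1074  -1314
Δ: -83  -221  -455  -809  -1307  -1973  -2831  -3905
b: -10  -93  -314  -769  -1578  -2885  -4858  -7689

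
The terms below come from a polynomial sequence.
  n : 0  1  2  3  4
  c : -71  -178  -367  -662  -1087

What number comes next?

-1666

Δ: -107  -189  -295  -425
Δ²: -82  -106  -130
Δ³: -24  -24
Constant third difference = -24, so extend:
-130 − 24 = -154;  -425 − 154 = -579;  -1087 − 579 = -1666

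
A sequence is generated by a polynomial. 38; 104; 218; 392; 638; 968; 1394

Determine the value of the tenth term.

First differences: 66 , 114 , 174 , 246 , 330 , 426
Second differences: 48 , 60 , 72 , 84 , 96
Third differences: 12 , 12 , 12 , 12
The third differences are constant (12).
96 + 12 = 108;  426 + 108 = 534;  1394 + 534 = 1928
108 + 12 = 120;  534 + 120 = 654;  1928 + 654 = 2582
120 + 12 = 132;  654 + 132 = 786;  2582 + 786 = 3368

3368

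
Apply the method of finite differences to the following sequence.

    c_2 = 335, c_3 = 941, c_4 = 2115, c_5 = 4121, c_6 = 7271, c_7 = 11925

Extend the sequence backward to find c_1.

81

First differences: 606, 1174, 2006, 3150, 4654
Second differences: 568, 832, 1144, 1504
Third differences: 264, 312, 360
Fourth differences: 48, 48
The fourth differences are constant at 48.
Work back: 264 − 48 = 216;  568 − 216 = 352;  606 − 352 = 254;  335 − 254 = 81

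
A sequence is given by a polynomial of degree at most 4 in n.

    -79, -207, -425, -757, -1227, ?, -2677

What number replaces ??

-1859

Using the first 5 terms:
-128  -218  -332  -470
-90  -114  -138
-24  -24
Constant third difference = -24.
Extend forward: -138 − 24 = -162;  -470 − 162 = -632;  -1227 − 632 = -1859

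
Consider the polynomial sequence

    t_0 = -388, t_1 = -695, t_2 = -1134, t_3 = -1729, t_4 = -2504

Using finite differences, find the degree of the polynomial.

First differences: -307, -439, -595, -775
Second differences: -132, -156, -180
Third differences: -24, -24
The third differences are constant, so the polynomial has degree 3.

3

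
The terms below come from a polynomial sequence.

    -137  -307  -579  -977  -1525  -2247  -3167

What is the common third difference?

-24

D1: -170, -272, -398, -548, -722, -920
D2: -102, -126, -150, -174, -198
D3: -24, -24, -24, -24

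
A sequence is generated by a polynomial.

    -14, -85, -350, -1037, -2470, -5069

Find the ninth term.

First differences: -71  -265  -687  -1433  -2599
Second differences: -194  -422  -746  -1166
Third differences: -228  -324  -420
Fourth differences: -96  -96
Constant fourth difference = -96, so extend:
-420 − 96 = -516;  -1166 − 516 = -1682;  -2599 − 1682 = -4281;  -5069 − 4281 = -9350
-516 − 96 = -612;  -1682 − 612 = -2294;  -4281 − 2294 = -6575;  -9350 − 6575 = -15925
-612 − 96 = -708;  -2294 − 708 = -3002;  -6575 − 3002 = -9577;  -15925 − 9577 = -25502

-25502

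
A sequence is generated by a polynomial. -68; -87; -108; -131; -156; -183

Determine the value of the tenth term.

-311

D1: -19 , -21 , -23 , -25 , -27
D2: -2 , -2 , -2 , -2
Constant second difference = -2, so extend:
-27 − 2 = -29;  -183 − 29 = -212
-29 − 2 = -31;  -212 − 31 = -243
-31 − 2 = -33;  -243 − 33 = -276
-33 − 2 = -35;  -276 − 35 = -311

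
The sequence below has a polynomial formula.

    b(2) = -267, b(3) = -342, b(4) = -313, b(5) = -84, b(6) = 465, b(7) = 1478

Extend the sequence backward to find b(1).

-160

D1: -75, 29, 229, 549, 1013
D2: 104, 200, 320, 464
D3: 96, 120, 144
D4: 24, 24
The fourth differences are constant at 24.
Work back: 96 − 24 = 72;  104 − 72 = 32;  -75 − 32 = -107;  -267 + 107 = -160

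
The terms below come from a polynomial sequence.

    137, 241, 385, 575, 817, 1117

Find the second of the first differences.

144

Δ: 104, 144, 190, 242, 300
Δ²: 40, 46, 52, 58
Δ³: 6, 6, 6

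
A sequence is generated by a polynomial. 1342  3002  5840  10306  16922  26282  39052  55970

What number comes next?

First differences: 1660 , 2838 , 4466 , 6616 , 9360 , 12770 , 16918
Second differences: 1178 , 1628 , 2150 , 2744 , 3410 , 4148
Third differences: 450 , 522 , 594 , 666 , 738
Fourth differences: 72 , 72 , 72 , 72
Constant fourth difference = 72, so extend:
738 + 72 = 810;  4148 + 810 = 4958;  16918 + 4958 = 21876;  55970 + 21876 = 77846

77846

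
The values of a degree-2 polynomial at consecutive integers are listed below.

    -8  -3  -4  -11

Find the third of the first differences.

-7

First differences: 5, -1, -7
Second differences: -6, -6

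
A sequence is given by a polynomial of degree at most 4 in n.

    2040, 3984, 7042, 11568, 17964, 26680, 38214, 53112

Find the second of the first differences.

3058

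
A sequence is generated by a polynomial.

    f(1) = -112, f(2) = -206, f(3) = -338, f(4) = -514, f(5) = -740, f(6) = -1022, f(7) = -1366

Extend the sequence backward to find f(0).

-50

Δ: -94, -132, -176, -226, -282, -344
Δ²: -38, -44, -50, -56, -62
Δ³: -6, -6, -6, -6
The third differences are constant at -6.
Work back: -38 + 6 = -32;  -94 + 32 = -62;  -112 + 62 = -50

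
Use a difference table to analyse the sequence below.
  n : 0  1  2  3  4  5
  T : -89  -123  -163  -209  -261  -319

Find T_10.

-699

First differences: -34 , -40 , -46 , -52 , -58
Second differences: -6 , -6 , -6 , -6
Constant second difference = -6, so extend:
-58 − 6 = -64;  -319 − 64 = -383
-64 − 6 = -70;  -383 − 70 = -453
-70 − 6 = -76;  -453 − 76 = -529
-76 − 6 = -82;  -529 − 82 = -611
-82 − 6 = -88;  -611 − 88 = -699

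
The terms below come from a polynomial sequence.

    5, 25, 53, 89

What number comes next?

D1: 20  28  36
D2: 8  8
Second differences constant at 8.
36 + 8 = 44;  89 + 44 = 133

133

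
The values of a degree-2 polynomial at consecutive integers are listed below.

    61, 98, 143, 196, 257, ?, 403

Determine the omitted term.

326

Using the first 5 terms:
37, 45, 53, 61
8, 8, 8
Constant second difference = 8.
Extend forward: 61 + 8 = 69;  257 + 69 = 326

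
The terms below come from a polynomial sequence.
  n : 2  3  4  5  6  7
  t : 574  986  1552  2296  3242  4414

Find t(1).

292

Δ: 412  566  744  946  1172
Δ²: 154  178  202  226
Δ³: 24  24  24
The third differences are constant at 24.
Work back: 154 − 24 = 130;  412 − 130 = 282;  574 − 282 = 292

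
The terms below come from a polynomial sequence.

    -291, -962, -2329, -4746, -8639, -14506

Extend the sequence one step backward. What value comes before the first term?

-34

-671, -1367, -2417, -3893, -5867
-696, -1050, -1476, -1974
-354, -426, -498
-72, -72
The fourth differences are constant at -72.
Work back: -354 + 72 = -282;  -696 + 282 = -414;  -671 + 414 = -257;  -291 + 257 = -34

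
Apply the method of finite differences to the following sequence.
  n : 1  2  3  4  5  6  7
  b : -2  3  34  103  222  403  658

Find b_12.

3463

5 , 31 , 69 , 119 , 181 , 255
26 , 38 , 50 , 62 , 74
12 , 12 , 12 , 12
Constant third difference = 12, so extend:
74 + 12 = 86;  255 + 86 = 341;  658 + 341 = 999
86 + 12 = 98;  341 + 98 = 439;  999 + 439 = 1438
98 + 12 = 110;  439 + 110 = 549;  1438 + 549 = 1987
110 + 12 = 122;  549 + 122 = 671;  1987 + 671 = 2658
122 + 12 = 134;  671 + 134 = 805;  2658 + 805 = 3463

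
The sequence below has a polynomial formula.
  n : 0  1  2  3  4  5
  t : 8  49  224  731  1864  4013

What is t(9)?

33929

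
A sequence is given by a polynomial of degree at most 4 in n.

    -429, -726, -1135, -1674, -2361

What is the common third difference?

-18

First differences: -297, -409, -539, -687
Second differences: -112, -130, -148
Third differences: -18, -18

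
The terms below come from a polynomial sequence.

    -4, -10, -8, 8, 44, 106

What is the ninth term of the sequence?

508

D1: -6, 2, 16, 36, 62
D2: 8, 14, 20, 26
D3: 6, 6, 6
The third differences are constant (6).
26 + 6 = 32;  62 + 32 = 94;  106 + 94 = 200
32 + 6 = 38;  94 + 38 = 132;  200 + 132 = 332
38 + 6 = 44;  132 + 44 = 176;  332 + 176 = 508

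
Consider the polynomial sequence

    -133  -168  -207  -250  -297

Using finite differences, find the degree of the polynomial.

D1: -35, -39, -43, -47
D2: -4, -4, -4
The second differences are constant, so the polynomial has degree 2.

2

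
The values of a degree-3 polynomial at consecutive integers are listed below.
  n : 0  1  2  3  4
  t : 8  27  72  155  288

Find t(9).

2123

19 , 45 , 83 , 133
26 , 38 , 50
12 , 12
The third differences are constant (12).
50 + 12 = 62;  133 + 62 = 195;  288 + 195 = 483
62 + 12 = 74;  195 + 74 = 269;  483 + 269 = 752
74 + 12 = 86;  269 + 86 = 355;  752 + 355 = 1107
86 + 12 = 98;  355 + 98 = 453;  1107 + 453 = 1560
98 + 12 = 110;  453 + 110 = 563;  1560 + 563 = 2123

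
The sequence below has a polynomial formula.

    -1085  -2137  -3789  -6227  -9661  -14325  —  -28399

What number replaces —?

Using the first 6 terms:
Δ: -1052  -1652  -2438  -3434  -4664
Δ²: -600  -786  -996  -1230
Δ³: -186  -210  -234
Δ⁴: -24  -24
Constant fourth difference = -24.
Extend forward: -234 − 24 = -258;  -1230 − 258 = -1488;  -4664 − 1488 = -6152;  -14325 − 6152 = -20477

-20477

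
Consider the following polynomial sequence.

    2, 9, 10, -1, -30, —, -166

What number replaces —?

-83

Using the first 5 terms:
D1: 7, 1, -11, -29
D2: -6, -12, -18
D3: -6, -6
Constant third difference = -6.
Extend forward: -18 − 6 = -24;  -29 − 24 = -53;  -30 − 53 = -83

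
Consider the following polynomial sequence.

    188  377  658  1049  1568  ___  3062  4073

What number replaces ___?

2233

Using the first 5 terms:
First differences: 189  281  391  519
Second differences: 92  110  128
Third differences: 18  18
Constant third difference = 18.
Extend forward: 128 + 18 = 146;  519 + 146 = 665;  1568 + 665 = 2233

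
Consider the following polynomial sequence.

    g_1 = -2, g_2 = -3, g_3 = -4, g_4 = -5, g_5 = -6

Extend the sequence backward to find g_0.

D1: -1  -1  -1  -1
The first differences are constant at -1.
Work back: -2 + 1 = -1

-1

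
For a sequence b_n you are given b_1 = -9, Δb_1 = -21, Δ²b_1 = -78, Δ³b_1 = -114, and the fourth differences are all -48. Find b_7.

Build the table forward from the leading diagonal:
D4: -48, -48, -48, -48, -48, -48, -48
D3: -114, -162, -210, -258, -306, -354, -402
D2: -78, -192, -354, -564, -822, -1128, -1482
D1: -21, -99, -291, -645, -1209, -2031, -3159
b: -9, -30, -129, -420, -1065, -2274, -4305

-4305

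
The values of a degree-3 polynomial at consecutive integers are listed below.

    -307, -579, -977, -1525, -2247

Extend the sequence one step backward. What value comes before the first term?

-137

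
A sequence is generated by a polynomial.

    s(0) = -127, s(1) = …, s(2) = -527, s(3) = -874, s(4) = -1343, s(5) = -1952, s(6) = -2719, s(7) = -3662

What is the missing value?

Using the last 6 terms:
Δ: -347  -469  -609  -767  -943
Δ²: -122  -140  -158  -176
Δ³: -18  -18  -18
Constant third difference = -18.
Extend backward: -122 + 18 = -104;  -347 + 104 = -243;  -527 + 243 = -284

-284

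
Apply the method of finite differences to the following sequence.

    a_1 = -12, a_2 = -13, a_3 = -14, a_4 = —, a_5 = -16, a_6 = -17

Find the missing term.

-15

Using the first 3 terms:
First differences: -1, -1
Constant first difference = -1.
Extend forward: -14 − 1 = -15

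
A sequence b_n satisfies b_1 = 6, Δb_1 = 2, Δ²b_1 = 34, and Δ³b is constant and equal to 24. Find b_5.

314

Build the table forward from the leading diagonal:
Δ³: 24, 24, 24, 24, 24
Δ²: 34, 58, 82, 106, 130
Δ: 2, 36, 94, 176, 282
b: 6, 8, 44, 138, 314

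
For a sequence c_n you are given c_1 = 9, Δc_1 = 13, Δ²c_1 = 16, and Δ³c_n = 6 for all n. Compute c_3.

Build the table forward from the leading diagonal:
Δ³: 6, 6, 6
Δ²: 16, 22, 28
Δ: 13, 29, 51
c: 9, 22, 51

51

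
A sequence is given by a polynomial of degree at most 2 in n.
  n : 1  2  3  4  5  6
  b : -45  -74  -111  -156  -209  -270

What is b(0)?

D1: -29, -37, -45, -53, -61
D2: -8, -8, -8, -8
The second differences are constant at -8.
Work back: -29 + 8 = -21;  -45 + 21 = -24

-24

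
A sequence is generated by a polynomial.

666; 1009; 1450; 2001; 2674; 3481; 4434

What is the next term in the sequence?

First differences: 343  441  551  673  807  953
Second differences: 98  110  122  134  146
Third differences: 12  12  12  12
The third differences are constant (12).
146 + 12 = 158;  953 + 158 = 1111;  4434 + 1111 = 5545

5545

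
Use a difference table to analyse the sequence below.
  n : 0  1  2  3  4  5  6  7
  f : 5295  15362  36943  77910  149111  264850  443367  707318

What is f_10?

D1: 10067, 21581, 40967, 71201, 115739, 178517, 263951
D2: 11514, 19386, 30234, 44538, 62778, 85434
D3: 7872, 10848, 14304, 18240, 22656
D4: 2976, 3456, 3936, 4416
D5: 480, 480, 480
Fifth differences constant at 480.
4416 + 480 = 4896;  22656 + 4896 = 27552;  85434 + 27552 = 112986;  263951 + 112986 = 376937;  707318 + 376937 = 1084255
4896 + 480 = 5376;  27552 + 5376 = 32928;  112986 + 32928 = 145914;  376937 + 145914 = 522851;  1084255 + 522851 = 1607106
5376 + 480 = 5856;  32928 + 5856 = 38784;  145914 + 38784 = 184698;  522851 + 184698 = 707549;  1607106 + 707549 = 2314655

2314655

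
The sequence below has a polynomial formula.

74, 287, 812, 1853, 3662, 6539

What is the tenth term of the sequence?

36407

First differences: 213 , 525 , 1041 , 1809 , 2877
Second differences: 312 , 516 , 768 , 1068
Third differences: 204 , 252 , 300
Fourth differences: 48 , 48
The fourth differences are constant (48).
300 + 48 = 348;  1068 + 348 = 1416;  2877 + 1416 = 4293;  6539 + 4293 = 10832
348 + 48 = 396;  1416 + 396 = 1812;  4293 + 1812 = 6105;  10832 + 6105 = 16937
396 + 48 = 444;  1812 + 444 = 2256;  6105 + 2256 = 8361;  16937 + 8361 = 25298
444 + 48 = 492;  2256 + 492 = 2748;  8361 + 2748 = 11109;  25298 + 11109 = 36407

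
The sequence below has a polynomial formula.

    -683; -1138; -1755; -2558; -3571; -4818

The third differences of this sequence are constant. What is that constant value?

-24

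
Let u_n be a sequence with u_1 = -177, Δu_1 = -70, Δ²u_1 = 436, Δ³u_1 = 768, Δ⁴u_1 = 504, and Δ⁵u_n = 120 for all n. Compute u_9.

Build the table forward from the leading diagonal:
Δ⁵: 120  120  120  120  120  120  120  120  120
Δ⁴: 504  624  744  864  984  1104  1224  1344  1464
Δ³: 768  1272  1896  2640  3504  4488  5592  6816  8160
Δ²: 436  1204  2476  4372  7012  10516  15004  20596  27412
Δ: -70  366  1570  4046  8418  15430  25946  40950  61546
u: -177  -247  119  1689  5735  14153  29583  55529  96479

96479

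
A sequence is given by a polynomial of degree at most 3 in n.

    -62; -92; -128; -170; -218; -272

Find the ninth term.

-470

-30 , -36 , -42 , -48 , -54
-6 , -6 , -6 , -6
Constant second difference = -6, so extend:
-54 − 6 = -60;  -272 − 60 = -332
-60 − 6 = -66;  -332 − 66 = -398
-66 − 6 = -72;  -398 − 72 = -470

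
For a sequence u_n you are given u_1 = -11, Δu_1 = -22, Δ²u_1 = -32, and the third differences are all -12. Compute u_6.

-561

Build the table forward from the leading diagonal:
Third differences: -12  -12  -12  -12  -12  -12
Second differences: -32  -44  -56  -68  -80  -92
First differences: -22  -54  -98  -154  -222  -302
u: -11  -33  -87  -185  -339  -561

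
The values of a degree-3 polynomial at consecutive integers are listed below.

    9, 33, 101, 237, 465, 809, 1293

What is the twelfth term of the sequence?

6653

D1: 24, 68, 136, 228, 344, 484
D2: 44, 68, 92, 116, 140
D3: 24, 24, 24, 24
Third differences constant at 24.
140 + 24 = 164;  484 + 164 = 648;  1293 + 648 = 1941
164 + 24 = 188;  648 + 188 = 836;  1941 + 836 = 2777
188 + 24 = 212;  836 + 212 = 1048;  2777 + 1048 = 3825
212 + 24 = 236;  1048 + 236 = 1284;  3825 + 1284 = 5109
236 + 24 = 260;  1284 + 260 = 1544;  5109 + 1544 = 6653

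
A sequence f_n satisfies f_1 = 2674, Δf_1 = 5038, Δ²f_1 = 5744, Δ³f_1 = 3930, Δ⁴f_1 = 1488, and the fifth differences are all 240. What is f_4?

Build the table forward from the leading diagonal:
Fifth differences: 240, 240, 240, 240
Fourth differences: 1488, 1728, 1968, 2208
Third differences: 3930, 5418, 7146, 9114
Second differences: 5744, 9674, 15092, 22238
First differences: 5038, 10782, 20456, 35548
f: 2674, 7712, 18494, 38950

38950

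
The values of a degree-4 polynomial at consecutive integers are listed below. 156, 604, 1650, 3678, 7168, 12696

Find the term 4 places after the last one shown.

70068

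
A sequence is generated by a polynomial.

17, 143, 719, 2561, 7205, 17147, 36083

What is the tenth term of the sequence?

D1: 126, 576, 1842, 4644, 9942, 18936
D2: 450, 1266, 2802, 5298, 8994
D3: 816, 1536, 2496, 3696
D4: 720, 960, 1200
D5: 240, 240
Fifth differences constant at 240.
1200 + 240 = 1440;  3696 + 1440 = 5136;  8994 + 5136 = 14130;  18936 + 14130 = 33066;  36083 + 33066 = 69149
1440 + 240 = 1680;  5136 + 1680 = 6816;  14130 + 6816 = 20946;  33066 + 20946 = 54012;  69149 + 54012 = 123161
1680 + 240 = 1920;  6816 + 1920 = 8736;  20946 + 8736 = 29682;  54012 + 29682 = 83694;  123161 + 83694 = 206855

206855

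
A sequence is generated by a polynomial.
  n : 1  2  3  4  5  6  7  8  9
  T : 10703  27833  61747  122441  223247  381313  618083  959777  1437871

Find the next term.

2089577

Δ: 17130 , 33914 , 60694 , 100806 , 158066 , 236770 , 341694 , 478094
Δ²: 16784 , 26780 , 40112 , 57260 , 78704 , 104924 , 136400
Δ³: 9996 , 13332 , 17148 , 21444 , 26220 , 31476
Δ⁴: 3336 , 3816 , 4296 , 4776 , 5256
Δ⁵: 480 , 480 , 480 , 480
Fifth differences constant at 480.
5256 + 480 = 5736;  31476 + 5736 = 37212;  136400 + 37212 = 173612;  478094 + 173612 = 651706;  1437871 + 651706 = 2089577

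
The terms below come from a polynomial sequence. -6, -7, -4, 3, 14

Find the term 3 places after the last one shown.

71

First differences: -1, 3, 7, 11
Second differences: 4, 4, 4
The second differences are constant (4).
11 + 4 = 15;  14 + 15 = 29
15 + 4 = 19;  29 + 19 = 48
19 + 4 = 23;  48 + 23 = 71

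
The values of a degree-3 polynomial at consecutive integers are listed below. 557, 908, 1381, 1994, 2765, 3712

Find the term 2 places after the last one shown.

6206

D1: 351 , 473 , 613 , 771 , 947
D2: 122 , 140 , 158 , 176
D3: 18 , 18 , 18
The third differences are constant (18).
176 + 18 = 194;  947 + 194 = 1141;  3712 + 1141 = 4853
194 + 18 = 212;  1141 + 212 = 1353;  4853 + 1353 = 6206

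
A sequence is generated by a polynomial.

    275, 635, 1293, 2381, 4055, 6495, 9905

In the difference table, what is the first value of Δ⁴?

Δ: 360, 658, 1088, 1674, 2440, 3410
Δ²: 298, 430, 586, 766, 970
Δ³: 132, 156, 180, 204
Δ⁴: 24, 24, 24

24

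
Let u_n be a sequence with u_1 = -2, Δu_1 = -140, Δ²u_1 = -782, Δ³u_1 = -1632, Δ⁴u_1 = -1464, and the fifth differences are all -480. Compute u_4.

Build the table forward from the leading diagonal:
Δ⁵: -480, -480, -480, -480
Δ⁴: -1464, -1944, -2424, -2904
Δ³: -1632, -3096, -5040, -7464
Δ²: -782, -2414, -5510, -10550
Δ: -140, -922, -3336, -8846
u: -2, -142, -1064, -4400

-4400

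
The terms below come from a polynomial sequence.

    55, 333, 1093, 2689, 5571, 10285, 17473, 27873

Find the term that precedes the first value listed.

Δ: 278  760  1596  2882  4714  7188  10400
Δ²: 482  836  1286  1832  2474  3212
Δ³: 354  450  546  642  738
Δ⁴: 96  96  96  96
The fourth differences are constant at 96.
Work back: 354 − 96 = 258;  482 − 258 = 224;  278 − 224 = 54;  55 − 54 = 1

1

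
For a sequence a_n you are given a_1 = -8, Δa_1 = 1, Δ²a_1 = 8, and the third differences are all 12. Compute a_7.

Build the table forward from the leading diagonal:
Δ³: 12, 12, 12, 12, 12, 12, 12
Δ²: 8, 20, 32, 44, 56, 68, 80
Δ: 1, 9, 29, 61, 105, 161, 229
a: -8, -7, 2, 31, 92, 197, 358

358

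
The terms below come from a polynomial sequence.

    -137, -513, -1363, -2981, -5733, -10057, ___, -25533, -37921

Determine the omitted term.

Using the first 6 terms:
First differences: -376  -850  -1618  -2752  -4324
Second differences: -474  -768  -1134  -1572
Third differences: -294  -366  -438
Fourth differences: -72  -72
Constant fourth difference = -72.
Extend forward: -438 − 72 = -510;  -1572 − 510 = -2082;  -4324 − 2082 = -6406;  -10057 − 6406 = -16463

-16463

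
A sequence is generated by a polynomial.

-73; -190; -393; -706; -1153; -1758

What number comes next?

-2545

-117  -203  -313  -447  -605
-86  -110  -134  -158
-24  -24  -24
Third differences constant at -24.
-158 − 24 = -182;  -605 − 182 = -787;  -1758 − 787 = -2545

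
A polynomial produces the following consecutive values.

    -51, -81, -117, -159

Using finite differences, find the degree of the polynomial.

Δ: -30, -36, -42
Δ²: -6, -6
The second differences are constant, so the polynomial has degree 2.

2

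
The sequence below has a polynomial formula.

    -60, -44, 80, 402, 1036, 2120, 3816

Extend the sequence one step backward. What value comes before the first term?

-34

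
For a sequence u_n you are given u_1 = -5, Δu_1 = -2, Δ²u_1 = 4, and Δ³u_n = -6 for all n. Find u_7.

Build the table forward from the leading diagonal:
Δ³: -6, -6, -6, -6, -6, -6, -6
Δ²: 4, -2, -8, -14, -20, -26, -32
Δ: -2, 2, 0, -8, -22, -42, -68
u: -5, -7, -5, -5, -13, -35, -77

-77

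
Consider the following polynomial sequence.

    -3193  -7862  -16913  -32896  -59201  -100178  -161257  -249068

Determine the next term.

-371561

-4669  -9051  -15983  -26305  -40977  -61079  -87811
-4382  -6932  -10322  -14672  -20102  -26732
-2550  -3390  -4350  -5430  -6630
-840  -960  -1080  -1200
-120  -120  -120
The fifth differences are constant (-120).
-1200 − 120 = -1320;  -6630 − 1320 = -7950;  -26732 − 7950 = -34682;  -87811 − 34682 = -122493;  -249068 − 122493 = -371561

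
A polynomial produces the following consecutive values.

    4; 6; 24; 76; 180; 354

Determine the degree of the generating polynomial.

3

Δ: 2, 18, 52, 104, 174
Δ²: 16, 34, 52, 70
Δ³: 18, 18, 18
The third differences are constant, so the polynomial has degree 3.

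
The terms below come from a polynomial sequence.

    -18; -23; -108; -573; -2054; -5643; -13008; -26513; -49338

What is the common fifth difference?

D1: -5, -85, -465, -1481, -3589, -7365, -13505, -22825
D2: -80, -380, -1016, -2108, -3776, -6140, -9320
D3: -300, -636, -1092, -1668, -2364, -3180
D4: -336, -456, -576, -696, -816
D5: -120, -120, -120, -120

-120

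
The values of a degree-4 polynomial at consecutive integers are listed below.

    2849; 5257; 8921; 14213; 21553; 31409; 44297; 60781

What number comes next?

81473

D1: 2408, 3664, 5292, 7340, 9856, 12888, 16484
D2: 1256, 1628, 2048, 2516, 3032, 3596
D3: 372, 420, 468, 516, 564
D4: 48, 48, 48, 48
Fourth differences constant at 48.
564 + 48 = 612;  3596 + 612 = 4208;  16484 + 4208 = 20692;  60781 + 20692 = 81473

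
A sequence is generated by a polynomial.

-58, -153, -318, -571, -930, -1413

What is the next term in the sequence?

-2038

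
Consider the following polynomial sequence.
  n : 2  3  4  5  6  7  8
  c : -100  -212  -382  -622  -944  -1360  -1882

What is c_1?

-34

-112  -170  -240  -322  -416  -522
-58  -70  -82  -94  -106
-12  -12  -12  -12
The third differences are constant at -12.
Work back: -58 + 12 = -46;  -112 + 46 = -66;  -100 + 66 = -34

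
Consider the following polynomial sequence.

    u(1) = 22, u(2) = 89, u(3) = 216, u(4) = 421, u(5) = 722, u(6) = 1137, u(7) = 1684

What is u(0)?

D1: 67  127  205  301  415  547
D2: 60  78  96  114  132
D3: 18  18  18  18
The third differences are constant at 18.
Work back: 60 − 18 = 42;  67 − 42 = 25;  22 − 25 = -3

-3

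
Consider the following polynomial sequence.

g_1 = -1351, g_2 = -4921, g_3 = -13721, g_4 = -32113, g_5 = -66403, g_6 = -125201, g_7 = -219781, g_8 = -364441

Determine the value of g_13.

-2596411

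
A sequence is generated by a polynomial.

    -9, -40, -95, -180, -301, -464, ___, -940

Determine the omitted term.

-675

Using the first 6 terms:
Δ: -31  -55  -85  -121  -163
Δ²: -24  -30  -36  -42
Δ³: -6  -6  -6
Constant third difference = -6.
Extend forward: -42 − 6 = -48;  -163 − 48 = -211;  -464 − 211 = -675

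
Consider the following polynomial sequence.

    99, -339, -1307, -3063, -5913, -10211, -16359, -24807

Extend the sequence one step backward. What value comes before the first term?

D1: -438  -968  -1756  -2850  -4298  -6148  -8448
D2: -530  -788  -1094  -1448  -1850  -2300
D3: -258  -306  -354  -402  -450
D4: -48  -48  -48  -48
The fourth differences are constant at -48.
Work back: -258 + 48 = -210;  -530 + 210 = -320;  -438 + 320 = -118;  99 + 118 = 217

217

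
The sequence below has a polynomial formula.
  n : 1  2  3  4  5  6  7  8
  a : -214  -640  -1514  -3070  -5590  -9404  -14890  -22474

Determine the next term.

Δ: -426, -874, -1556, -2520, -3814, -5486, -7584
Δ²: -448, -682, -964, -1294, -1672, -2098
Δ³: -234, -282, -330, -378, -426
Δ⁴: -48, -48, -48, -48
Constant fourth difference = -48, so extend:
-426 − 48 = -474;  -2098 − 474 = -2572;  -7584 − 2572 = -10156;  -22474 − 10156 = -32630

-32630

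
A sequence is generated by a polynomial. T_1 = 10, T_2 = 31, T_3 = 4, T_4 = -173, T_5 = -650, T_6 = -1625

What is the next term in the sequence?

First differences: 21  -27  -177  -477  -975
Second differences: -48  -150  -300  -498
Third differences: -102  -150  -198
Fourth differences: -48  -48
The fourth differences are constant (-48).
-198 − 48 = -246;  -498 − 246 = -744;  -975 − 744 = -1719;  -1625 − 1719 = -3344

-3344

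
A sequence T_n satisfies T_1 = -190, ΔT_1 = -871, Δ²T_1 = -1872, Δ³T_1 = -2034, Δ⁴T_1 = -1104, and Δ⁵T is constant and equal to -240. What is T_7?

Build the table forward from the leading diagonal:
Δ⁵: -240  -240  -240  -240  -240  -240  -240
Δ⁴: -1104  -1344  -1584  -1824  -2064  -2304  -2544
Δ³: -2034  -3138  -4482  -6066  -7890  -9954  -12258
Δ²: -1872  -3906  -7044  -11526  -17592  -25482  -35436
Δ: -871  -2743  -6649  -13693  -25219  -42811  -68293
T: -190  -1061  -3804  -10453  -24146  -49365  -92176

-92176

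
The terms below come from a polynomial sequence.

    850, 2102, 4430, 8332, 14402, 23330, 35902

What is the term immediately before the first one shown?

1252, 2328, 3902, 6070, 8928, 12572
1076, 1574, 2168, 2858, 3644
498, 594, 690, 786
96, 96, 96
The fourth differences are constant at 96.
Work back: 498 − 96 = 402;  1076 − 402 = 674;  1252 − 674 = 578;  850 − 578 = 272

272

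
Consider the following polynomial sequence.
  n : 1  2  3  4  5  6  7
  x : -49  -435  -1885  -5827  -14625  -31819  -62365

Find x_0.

5

Δ: -386, -1450, -3942, -8798, -17194, -30546
Δ²: -1064, -2492, -4856, -8396, -13352
Δ³: -1428, -2364, -3540, -4956
Δ⁴: -936, -1176, -1416
Δ⁵: -240, -240
The fifth differences are constant at -240.
Work back: -936 + 240 = -696;  -1428 + 696 = -732;  -1064 + 732 = -332;  -386 + 332 = -54;  -49 + 54 = 5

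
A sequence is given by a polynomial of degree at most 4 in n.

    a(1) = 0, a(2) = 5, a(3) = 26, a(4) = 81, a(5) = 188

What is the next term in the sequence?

365

Δ: 5  21  55  107
Δ²: 16  34  52
Δ³: 18  18
Constant third difference = 18, so extend:
52 + 18 = 70;  107 + 70 = 177;  188 + 177 = 365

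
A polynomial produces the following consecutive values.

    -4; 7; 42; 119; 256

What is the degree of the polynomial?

3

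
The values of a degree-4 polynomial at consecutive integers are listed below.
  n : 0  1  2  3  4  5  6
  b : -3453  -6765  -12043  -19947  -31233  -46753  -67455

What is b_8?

-128677

First differences: -3312  -5278  -7904  -11286  -15520  -20702
Second differences: -1966  -2626  -3382  -4234  -5182
Third differences: -660  -756  -852  -948
Fourth differences: -96  -96  -96
The fourth differences are constant (-96).
-948 − 96 = -1044;  -5182 − 1044 = -6226;  -20702 − 6226 = -26928;  -67455 − 26928 = -94383
-1044 − 96 = -1140;  -6226 − 1140 = -7366;  -26928 − 7366 = -34294;  -94383 − 34294 = -128677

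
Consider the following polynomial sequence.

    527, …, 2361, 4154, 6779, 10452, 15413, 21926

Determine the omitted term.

Using the last 6 terms:
1793  2625  3673  4961  6513
832  1048  1288  1552
216  240  264
24  24
Constant fourth difference = 24.
Extend backward: 216 − 24 = 192;  832 − 192 = 640;  1793 − 640 = 1153;  2361 − 1153 = 1208

1208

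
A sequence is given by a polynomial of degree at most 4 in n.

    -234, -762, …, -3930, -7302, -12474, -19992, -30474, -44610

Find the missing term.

Using the last 6 terms:
First differences: -3372  -5172  -7518  -10482  -14136
Second differences: -1800  -2346  -2964  -3654
Third differences: -546  -618  -690
Fourth differences: -72  -72
Constant fourth difference = -72.
Extend backward: -546 + 72 = -474;  -1800 + 474 = -1326;  -3372 + 1326 = -2046;  -3930 + 2046 = -1884

-1884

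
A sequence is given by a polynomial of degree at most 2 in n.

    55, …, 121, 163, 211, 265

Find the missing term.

85

Using the last 4 terms:
42, 48, 54
6, 6
Constant second difference = 6.
Extend backward: 42 − 6 = 36;  121 − 36 = 85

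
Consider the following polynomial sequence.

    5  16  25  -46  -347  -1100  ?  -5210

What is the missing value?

-2599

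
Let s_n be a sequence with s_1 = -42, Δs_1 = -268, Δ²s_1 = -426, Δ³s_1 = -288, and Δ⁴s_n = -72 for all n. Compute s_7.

-14880

Build the table forward from the leading diagonal:
Δ⁴: -72, -72, -72, -72, -72, -72, -72
Δ³: -288, -360, -432, -504, -576, -648, -720
Δ²: -426, -714, -1074, -1506, -2010, -2586, -3234
Δ: -268, -694, -1408, -2482, -3988, -5998, -8584
s: -42, -310, -1004, -2412, -4894, -8882, -14880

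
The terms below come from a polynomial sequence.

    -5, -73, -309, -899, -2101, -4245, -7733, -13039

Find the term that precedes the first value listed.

First differences: -68, -236, -590, -1202, -2144, -3488, -5306
Second differences: -168, -354, -612, -942, -1344, -1818
Third differences: -186, -258, -330, -402, -474
Fourth differences: -72, -72, -72, -72
The fourth differences are constant at -72.
Work back: -186 + 72 = -114;  -168 + 114 = -54;  -68 + 54 = -14;  -5 + 14 = 9

9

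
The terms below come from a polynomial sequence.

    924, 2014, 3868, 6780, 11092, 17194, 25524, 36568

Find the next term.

50860

First differences: 1090 , 1854 , 2912 , 4312 , 6102 , 8330 , 11044
Second differences: 764 , 1058 , 1400 , 1790 , 2228 , 2714
Third differences: 294 , 342 , 390 , 438 , 486
Fourth differences: 48 , 48 , 48 , 48
Fourth differences constant at 48.
486 + 48 = 534;  2714 + 534 = 3248;  11044 + 3248 = 14292;  36568 + 14292 = 50860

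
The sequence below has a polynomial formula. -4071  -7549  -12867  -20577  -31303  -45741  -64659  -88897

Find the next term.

-119367

-3478 , -5318 , -7710 , -10726 , -14438 , -18918 , -24238
-1840 , -2392 , -3016 , -3712 , -4480 , -5320
-552 , -624 , -696 , -768 , -840
-72 , -72 , -72 , -72
Constant fourth difference = -72, so extend:
-840 − 72 = -912;  -5320 − 912 = -6232;  -24238 − 6232 = -30470;  -88897 − 30470 = -119367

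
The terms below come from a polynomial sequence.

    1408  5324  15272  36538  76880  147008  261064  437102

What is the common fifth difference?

480

First differences: 3916, 9948, 21266, 40342, 70128, 114056, 176038
Second differences: 6032, 11318, 19076, 29786, 43928, 61982
Third differences: 5286, 7758, 10710, 14142, 18054
Fourth differences: 2472, 2952, 3432, 3912
Fifth differences: 480, 480, 480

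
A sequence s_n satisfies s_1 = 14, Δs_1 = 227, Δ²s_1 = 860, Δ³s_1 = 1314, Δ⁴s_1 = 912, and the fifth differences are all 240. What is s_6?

27689

Build the table forward from the leading diagonal:
D5: 240, 240, 240, 240, 240, 240
D4: 912, 1152, 1392, 1632, 1872, 2112
D3: 1314, 2226, 3378, 4770, 6402, 8274
D2: 860, 2174, 4400, 7778, 12548, 18950
D1: 227, 1087, 3261, 7661, 15439, 27987
s: 14, 241, 1328, 4589, 12250, 27689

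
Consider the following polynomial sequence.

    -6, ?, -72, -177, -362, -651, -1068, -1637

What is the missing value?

Using the last 6 terms:
First differences: -105, -185, -289, -417, -569
Second differences: -80, -104, -128, -152
Third differences: -24, -24, -24
Constant third difference = -24.
Extend backward: -80 + 24 = -56;  -105 + 56 = -49;  -72 + 49 = -23

-23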